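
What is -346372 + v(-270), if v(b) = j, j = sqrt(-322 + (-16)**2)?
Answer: -346372 + I*sqrt(66) ≈ -3.4637e+5 + 8.124*I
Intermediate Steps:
j = I*sqrt(66) (j = sqrt(-322 + 256) = sqrt(-66) = I*sqrt(66) ≈ 8.124*I)
v(b) = I*sqrt(66)
-346372 + v(-270) = -346372 + I*sqrt(66)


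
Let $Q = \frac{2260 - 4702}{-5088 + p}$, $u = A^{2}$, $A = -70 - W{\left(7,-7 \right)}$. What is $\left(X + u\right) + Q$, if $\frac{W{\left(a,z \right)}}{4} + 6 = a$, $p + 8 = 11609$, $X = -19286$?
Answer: $- \frac{29982324}{2171} \approx -13810.0$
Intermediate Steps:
$p = 11601$ ($p = -8 + 11609 = 11601$)
$W{\left(a,z \right)} = -24 + 4 a$
$A = -74$ ($A = -70 - \left(-24 + 4 \cdot 7\right) = -70 - \left(-24 + 28\right) = -70 - 4 = -74$)
$u = 5476$ ($u = \left(-74\right)^{2} = 5476$)
$Q = - \frac{814}{2171}$ ($Q = \frac{2260 - 4702}{-5088 + 11601} = - \frac{2442}{6513} = \left(-2442\right) \frac{1}{6513} = - \frac{814}{2171} \approx -0.37494$)
$\left(X + u\right) + Q = \left(-19286 + 5476\right) - \frac{814}{2171} = -13810 - \frac{814}{2171} = - \frac{29982324}{2171}$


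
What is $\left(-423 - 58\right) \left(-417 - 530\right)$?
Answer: $455507$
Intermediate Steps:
$\left(-423 - 58\right) \left(-417 - 530\right) = \left(-481\right) \left(-947\right) = 455507$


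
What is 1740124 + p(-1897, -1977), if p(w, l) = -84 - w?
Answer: 1741937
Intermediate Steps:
1740124 + p(-1897, -1977) = 1740124 + (-84 - 1*(-1897)) = 1740124 + (-84 + 1897) = 1740124 + 1813 = 1741937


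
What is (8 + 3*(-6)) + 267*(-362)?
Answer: -96664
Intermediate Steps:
(8 + 3*(-6)) + 267*(-362) = (8 - 18) - 96654 = -10 - 96654 = -96664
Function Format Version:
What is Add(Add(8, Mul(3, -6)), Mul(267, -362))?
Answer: -96664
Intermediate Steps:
Add(Add(8, Mul(3, -6)), Mul(267, -362)) = Add(Add(8, -18), -96654) = Add(-10, -96654) = -96664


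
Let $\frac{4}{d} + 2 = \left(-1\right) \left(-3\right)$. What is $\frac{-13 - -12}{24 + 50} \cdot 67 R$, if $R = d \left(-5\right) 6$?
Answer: $\frac{4020}{37} \approx 108.65$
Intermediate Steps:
$d = 4$ ($d = \frac{4}{-2 - -3} = \frac{4}{-2 + 3} = \frac{4}{1} = 4 \cdot 1 = 4$)
$R = -120$ ($R = 4 \left(-5\right) 6 = \left(-20\right) 6 = -120$)
$\frac{-13 - -12}{24 + 50} \cdot 67 R = \frac{-13 - -12}{24 + 50} \cdot 67 \left(-120\right) = \frac{-13 + 12}{74} \cdot 67 \left(-120\right) = \left(-1\right) \frac{1}{74} \cdot 67 \left(-120\right) = \left(- \frac{1}{74}\right) 67 \left(-120\right) = \left(- \frac{67}{74}\right) \left(-120\right) = \frac{4020}{37}$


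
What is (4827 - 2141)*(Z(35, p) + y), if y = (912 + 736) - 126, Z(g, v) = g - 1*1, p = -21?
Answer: 4179416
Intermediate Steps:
Z(g, v) = -1 + g (Z(g, v) = g - 1 = -1 + g)
y = 1522 (y = 1648 - 126 = 1522)
(4827 - 2141)*(Z(35, p) + y) = (4827 - 2141)*((-1 + 35) + 1522) = 2686*(34 + 1522) = 2686*1556 = 4179416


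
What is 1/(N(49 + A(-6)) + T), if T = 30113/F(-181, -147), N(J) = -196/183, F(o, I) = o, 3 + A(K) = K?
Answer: -33123/5546155 ≈ -0.0059722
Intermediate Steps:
A(K) = -3 + K
N(J) = -196/183 (N(J) = -196*1/183 = -196/183)
T = -30113/181 (T = 30113/(-181) = 30113*(-1/181) = -30113/181 ≈ -166.37)
1/(N(49 + A(-6)) + T) = 1/(-196/183 - 30113/181) = 1/(-5546155/33123) = -33123/5546155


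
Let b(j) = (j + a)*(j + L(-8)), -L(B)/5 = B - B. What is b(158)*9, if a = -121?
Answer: 52614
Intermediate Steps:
L(B) = 0 (L(B) = -5*(B - B) = -5*0 = 0)
b(j) = j*(-121 + j) (b(j) = (j - 121)*(j + 0) = (-121 + j)*j = j*(-121 + j))
b(158)*9 = (158*(-121 + 158))*9 = (158*37)*9 = 5846*9 = 52614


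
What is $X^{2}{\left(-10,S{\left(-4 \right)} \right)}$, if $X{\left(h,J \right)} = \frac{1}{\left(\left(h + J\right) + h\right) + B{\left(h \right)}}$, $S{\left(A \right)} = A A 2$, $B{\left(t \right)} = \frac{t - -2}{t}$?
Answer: $\frac{25}{4096} \approx 0.0061035$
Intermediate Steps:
$B{\left(t \right)} = \frac{2 + t}{t}$ ($B{\left(t \right)} = \frac{t + 2}{t} = \frac{2 + t}{t}$)
$S{\left(A \right)} = 2 A^{2}$ ($S{\left(A \right)} = A^{2} \cdot 2 = 2 A^{2}$)
$X{\left(h,J \right)} = \frac{1}{J + 2 h + \frac{2 + h}{h}}$ ($X{\left(h,J \right)} = \frac{1}{\left(\left(h + J\right) + h\right) + \frac{2 + h}{h}} = \frac{1}{\left(\left(J + h\right) + h\right) + \frac{2 + h}{h}} = \frac{1}{\left(J + 2 h\right) + \frac{2 + h}{h}} = \frac{1}{J + 2 h + \frac{2 + h}{h}}$)
$X^{2}{\left(-10,S{\left(-4 \right)} \right)} = \left(- \frac{10}{2 - 10 - 10 \left(2 \left(-4\right)^{2} + 2 \left(-10\right)\right)}\right)^{2} = \left(- \frac{10}{2 - 10 - 10 \left(2 \cdot 16 - 20\right)}\right)^{2} = \left(- \frac{10}{2 - 10 - 10 \left(32 - 20\right)}\right)^{2} = \left(- \frac{10}{2 - 10 - 120}\right)^{2} = \left(- \frac{10}{-128}\right)^{2} = \left(\left(-10\right) \left(- \frac{1}{128}\right)\right)^{2} = \left(\frac{5}{64}\right)^{2} = \frac{25}{4096}$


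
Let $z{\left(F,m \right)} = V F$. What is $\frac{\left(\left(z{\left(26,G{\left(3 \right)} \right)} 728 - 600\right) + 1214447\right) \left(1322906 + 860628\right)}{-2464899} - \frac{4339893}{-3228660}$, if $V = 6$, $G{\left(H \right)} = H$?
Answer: $- \frac{1039790839571222977}{884257867260} \approx -1.1759 \cdot 10^{6}$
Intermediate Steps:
$z{\left(F,m \right)} = 6 F$
$\frac{\left(\left(z{\left(26,G{\left(3 \right)} \right)} 728 - 600\right) + 1214447\right) \left(1322906 + 860628\right)}{-2464899} - \frac{4339893}{-3228660} = \frac{\left(\left(6 \cdot 26 \cdot 728 - 600\right) + 1214447\right) \left(1322906 + 860628\right)}{-2464899} - \frac{4339893}{-3228660} = \left(\left(156 \cdot 728 - 600\right) + 1214447\right) 2183534 \left(- \frac{1}{2464899}\right) - - \frac{1446631}{1076220} = \left(\left(113568 - 600\right) + 1214447\right) 2183534 \left(- \frac{1}{2464899}\right) + \frac{1446631}{1076220} = \left(112968 + 1214447\right) 2183534 \left(- \frac{1}{2464899}\right) + \frac{1446631}{1076220} = 1327415 \cdot 2183534 \left(- \frac{1}{2464899}\right) + \frac{1446631}{1076220} = 2898455784610 \left(- \frac{1}{2464899}\right) + \frac{1446631}{1076220} = - \frac{2898455784610}{2464899} + \frac{1446631}{1076220} = - \frac{1039790839571222977}{884257867260}$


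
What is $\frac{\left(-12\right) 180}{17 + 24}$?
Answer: $- \frac{2160}{41} \approx -52.683$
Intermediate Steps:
$\frac{\left(-12\right) 180}{17 + 24} = - \frac{2160}{41}$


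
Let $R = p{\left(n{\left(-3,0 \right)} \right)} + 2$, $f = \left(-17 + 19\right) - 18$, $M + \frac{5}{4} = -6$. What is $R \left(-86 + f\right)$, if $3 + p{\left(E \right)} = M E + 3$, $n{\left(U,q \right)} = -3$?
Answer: $- \frac{4845}{2} \approx -2422.5$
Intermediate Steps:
$M = - \frac{29}{4}$ ($M = - \frac{5}{4} - 6 = - \frac{29}{4} \approx -7.25$)
$p{\left(E \right)} = - \frac{29 E}{4}$ ($p{\left(E \right)} = -3 - \left(-3 + \frac{29 E}{4}\right) = - \frac{29 E}{4}$)
$f = -16$ ($f = 2 - 18 = -16$)
$R = \frac{95}{4}$ ($R = \left(- \frac{29}{4}\right) \left(-3\right) + 2 = \frac{87}{4} + 2 = \frac{95}{4} \approx 23.75$)
$R \left(-86 + f\right) = \frac{95 \left(-86 - 16\right)}{4} = \frac{95}{4} \left(-102\right) = - \frac{4845}{2}$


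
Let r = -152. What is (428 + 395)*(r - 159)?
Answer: -255953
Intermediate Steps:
(428 + 395)*(r - 159) = (428 + 395)*(-152 - 159) = 823*(-311) = -255953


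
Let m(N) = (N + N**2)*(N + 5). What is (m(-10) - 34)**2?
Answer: 234256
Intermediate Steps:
m(N) = (5 + N)*(N + N**2) (m(N) = (N + N**2)*(5 + N) = (5 + N)*(N + N**2))
(m(-10) - 34)**2 = (-10*(5 + (-10)**2 + 6*(-10)) - 34)**2 = (-10*(5 + 100 - 60) - 34)**2 = (-10*45 - 34)**2 = (-450 - 34)**2 = (-484)**2 = 234256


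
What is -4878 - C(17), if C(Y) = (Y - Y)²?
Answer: -4878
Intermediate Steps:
C(Y) = 0 (C(Y) = 0² = 0)
-4878 - C(17) = -4878 - 1*0 = -4878 + 0 = -4878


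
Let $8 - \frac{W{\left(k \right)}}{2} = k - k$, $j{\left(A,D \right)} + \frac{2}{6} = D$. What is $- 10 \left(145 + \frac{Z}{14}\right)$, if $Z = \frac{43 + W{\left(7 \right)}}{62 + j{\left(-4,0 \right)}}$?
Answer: $- \frac{375727}{259} \approx -1450.7$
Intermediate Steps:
$j{\left(A,D \right)} = - \frac{1}{3} + D$
$W{\left(k \right)} = 16$ ($W{\left(k \right)} = 16 - 2 \left(k - k\right) = 16 - 0 = 16 + 0 = 16$)
$Z = \frac{177}{185}$ ($Z = \frac{43 + 16}{62 + \left(- \frac{1}{3} + 0\right)} = \frac{59}{62 - \frac{1}{3}} = \frac{59}{\frac{185}{3}} = 59 \cdot \frac{3}{185} = \frac{177}{185} \approx 0.95676$)
$- 10 \left(145 + \frac{Z}{14}\right) = - 10 \left(145 + \frac{177}{185 \cdot 14}\right) = - 10 \left(145 + \frac{177}{185} \cdot \frac{1}{14}\right) = - 10 \left(145 + \frac{177}{2590}\right) = \left(-10\right) \frac{375727}{2590} = - \frac{375727}{259}$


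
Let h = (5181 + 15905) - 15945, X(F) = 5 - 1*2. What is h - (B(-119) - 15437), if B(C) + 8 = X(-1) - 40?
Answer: 20623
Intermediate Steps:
X(F) = 3 (X(F) = 5 - 2 = 3)
B(C) = -45 (B(C) = -8 + (3 - 40) = -8 - 37 = -45)
h = 5141 (h = 21086 - 15945 = 5141)
h - (B(-119) - 15437) = 5141 - (-45 - 15437) = 5141 - 1*(-15482) = 5141 + 15482 = 20623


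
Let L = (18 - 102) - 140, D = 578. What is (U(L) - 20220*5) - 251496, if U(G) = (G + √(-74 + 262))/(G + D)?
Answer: -62409604/177 + √47/177 ≈ -3.5260e+5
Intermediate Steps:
L = -224 (L = -84 - 140 = -224)
U(G) = (G + 2*√47)/(578 + G) (U(G) = (G + √(-74 + 262))/(G + 578) = (G + √188)/(578 + G) = (G + 2*√47)/(578 + G))
(U(L) - 20220*5) - 251496 = ((-224 + 2*√47)/(578 - 224) - 20220*5) - 251496 = ((-224 + 2*√47)/354 - 101100) - 251496 = ((-112/177 + √47/177) - 101100) - 251496 = (-17894812/177 + √47/177) - 251496 = -62409604/177 + √47/177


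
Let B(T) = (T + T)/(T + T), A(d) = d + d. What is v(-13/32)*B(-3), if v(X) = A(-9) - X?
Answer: -563/32 ≈ -17.594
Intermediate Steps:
A(d) = 2*d
v(X) = -18 - X (v(X) = 2*(-9) - X = -18 - X)
B(T) = 1 (B(T) = (2*T)/((2*T)) = (2*T)*(1/(2*T)) = 1)
v(-13/32)*B(-3) = (-18 - (-13)/32)*1 = (-18 - 1*(-13/32))*1 = (-18 + 13/32)*1 = -563/32*1 = -563/32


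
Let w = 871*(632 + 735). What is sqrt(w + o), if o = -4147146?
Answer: I*sqrt(2956489) ≈ 1719.4*I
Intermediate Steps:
w = 1190657 (w = 871*1367 = 1190657)
sqrt(w + o) = sqrt(1190657 - 4147146) = sqrt(-2956489) = I*sqrt(2956489)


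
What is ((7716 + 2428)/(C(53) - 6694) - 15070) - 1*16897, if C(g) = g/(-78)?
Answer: -16693479127/522185 ≈ -31969.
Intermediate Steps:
C(g) = -g/78 (C(g) = g*(-1/78) = -g/78)
((7716 + 2428)/(C(53) - 6694) - 15070) - 1*16897 = ((7716 + 2428)/(-1/78*53 - 6694) - 15070) - 1*16897 = (10144/(-53/78 - 6694) - 15070) - 16897 = (10144/(-522185/78) - 15070) - 16897 = (10144*(-78/522185) - 15070) - 16897 = (-791232/522185 - 15070) - 16897 = -7870119182/522185 - 16897 = -16693479127/522185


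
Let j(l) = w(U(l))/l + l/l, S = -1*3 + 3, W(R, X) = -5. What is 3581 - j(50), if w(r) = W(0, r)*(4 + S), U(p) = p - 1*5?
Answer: 17902/5 ≈ 3580.4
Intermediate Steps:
U(p) = -5 + p (U(p) = p - 5 = -5 + p)
S = 0 (S = -3 + 3 = 0)
w(r) = -20 (w(r) = -5*(4 + 0) = -5*4 = -20)
j(l) = 1 - 20/l (j(l) = -20/l + l/l = -20/l + 1 = 1 - 20/l)
3581 - j(50) = 3581 - (-20 + 50)/50 = 3581 - 30/50 = 3581 - 1*3/5 = 3581 - 3/5 = 17902/5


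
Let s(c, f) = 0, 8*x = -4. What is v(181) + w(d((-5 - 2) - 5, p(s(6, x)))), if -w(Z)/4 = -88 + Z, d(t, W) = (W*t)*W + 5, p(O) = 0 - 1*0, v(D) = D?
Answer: 513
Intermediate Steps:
x = -½ (x = (⅛)*(-4) = -½ ≈ -0.50000)
p(O) = 0 (p(O) = 0 + 0 = 0)
d(t, W) = 5 + t*W² (d(t, W) = t*W² + 5 = 5 + t*W²)
w(Z) = 352 - 4*Z (w(Z) = -4*(-88 + Z) = 352 - 4*Z)
v(181) + w(d((-5 - 2) - 5, p(s(6, x)))) = 181 + (352 - 4*(5 + ((-5 - 2) - 5)*0²)) = 181 + (352 - 4*(5 + (-7 - 5)*0)) = 181 + (352 - 4*(5 - 12*0)) = 181 + (352 - 4*(5 + 0)) = 181 + (352 - 4*5) = 181 + (352 - 20) = 181 + 332 = 513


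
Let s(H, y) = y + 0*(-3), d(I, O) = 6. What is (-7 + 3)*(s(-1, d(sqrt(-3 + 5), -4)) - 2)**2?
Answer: -64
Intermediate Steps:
s(H, y) = y (s(H, y) = y + 0 = y)
(-7 + 3)*(s(-1, d(sqrt(-3 + 5), -4)) - 2)**2 = (-7 + 3)*(6 - 2)**2 = -4*4**2 = -4*16 = -64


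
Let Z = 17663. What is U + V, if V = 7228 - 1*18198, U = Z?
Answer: 6693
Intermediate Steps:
U = 17663
V = -10970 (V = 7228 - 18198 = -10970)
U + V = 17663 - 10970 = 6693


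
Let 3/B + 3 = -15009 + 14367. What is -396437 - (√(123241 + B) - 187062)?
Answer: -209375 - √5696815010/215 ≈ -2.0973e+5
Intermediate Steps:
B = -1/215 (B = 3/(-3 + (-15009 + 14367)) = 3/(-3 - 642) = 3/(-645) = 3*(-1/645) = -1/215 ≈ -0.0046512)
-396437 - (√(123241 + B) - 187062) = -396437 - (√(123241 - 1/215) - 187062) = -396437 - (√(26496814/215) - 187062) = -396437 - (√5696815010/215 - 187062) = -396437 - (-187062 + √5696815010/215) = -396437 + (187062 - √5696815010/215) = -209375 - √5696815010/215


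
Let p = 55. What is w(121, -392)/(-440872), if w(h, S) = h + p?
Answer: -22/55109 ≈ -0.00039921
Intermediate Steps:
w(h, S) = 55 + h (w(h, S) = h + 55 = 55 + h)
w(121, -392)/(-440872) = (55 + 121)/(-440872) = 176*(-1/440872) = -22/55109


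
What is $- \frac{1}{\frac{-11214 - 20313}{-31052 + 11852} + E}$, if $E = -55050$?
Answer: $\frac{6400}{352309491} \approx 1.8166 \cdot 10^{-5}$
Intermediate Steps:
$- \frac{1}{\frac{-11214 - 20313}{-31052 + 11852} + E} = - \frac{1}{\frac{-11214 - 20313}{-31052 + 11852} - 55050} = - \frac{1}{- \frac{31527}{-19200} - 55050} = - \frac{1}{\left(-31527\right) \left(- \frac{1}{19200}\right) - 55050} = - \frac{1}{\frac{10509}{6400} - 55050} = - \frac{1}{- \frac{352309491}{6400}} = \left(-1\right) \left(- \frac{6400}{352309491}\right) = \frac{6400}{352309491}$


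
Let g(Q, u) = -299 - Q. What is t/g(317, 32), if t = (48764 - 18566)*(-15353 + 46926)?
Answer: -68102961/44 ≈ -1.5478e+6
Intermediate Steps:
t = 953441454 (t = 30198*31573 = 953441454)
t/g(317, 32) = 953441454/(-299 - 1*317) = 953441454/(-299 - 317) = 953441454/(-616) = 953441454*(-1/616) = -68102961/44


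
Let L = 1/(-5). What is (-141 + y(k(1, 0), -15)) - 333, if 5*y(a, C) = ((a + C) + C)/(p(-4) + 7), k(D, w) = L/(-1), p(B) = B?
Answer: -35699/75 ≈ -475.99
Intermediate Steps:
L = -⅕ ≈ -0.20000
k(D, w) = ⅕ (k(D, w) = -⅕/(-1) = -⅕*(-1) = ⅕)
y(a, C) = a/15 + 2*C/15 (y(a, C) = (((a + C) + C)/(-4 + 7))/5 = (((C + a) + C)/3)/5 = ((a + 2*C)*(⅓))/5 = (a/3 + 2*C/3)/5 = a/15 + 2*C/15)
(-141 + y(k(1, 0), -15)) - 333 = (-141 + ((1/15)*(⅕) + (2/15)*(-15))) - 333 = (-141 + (1/75 - 2)) - 333 = (-141 - 149/75) - 333 = -10724/75 - 333 = -35699/75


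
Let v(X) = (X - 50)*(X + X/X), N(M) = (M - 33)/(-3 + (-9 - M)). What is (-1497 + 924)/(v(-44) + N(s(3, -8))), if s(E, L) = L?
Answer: -764/5403 ≈ -0.14140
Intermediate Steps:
N(M) = (-33 + M)/(-12 - M)
v(X) = (1 + X)*(-50 + X) (v(X) = (-50 + X)*(X + 1) = (-50 + X)*(1 + X) = (1 + X)*(-50 + X))
(-1497 + 924)/(v(-44) + N(s(3, -8))) = (-1497 + 924)/((-50 + (-44)² - 49*(-44)) + (33 - 1*(-8))/(12 - 8)) = -573/((-50 + 1936 + 2156) + (33 + 8)/4) = -573/(4042 + (¼)*41) = -573/(4042 + 41/4) = -573/16209/4 = -573*4/16209 = -764/5403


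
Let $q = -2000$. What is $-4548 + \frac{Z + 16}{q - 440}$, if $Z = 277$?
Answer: $- \frac{11097413}{2440} \approx -4548.1$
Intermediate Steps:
$-4548 + \frac{Z + 16}{q - 440} = -4548 + \frac{277 + 16}{-2000 - 440} = -4548 + \frac{293}{-2440} = -4548 + 293 \left(- \frac{1}{2440}\right) = -4548 - \frac{293}{2440} = - \frac{11097413}{2440}$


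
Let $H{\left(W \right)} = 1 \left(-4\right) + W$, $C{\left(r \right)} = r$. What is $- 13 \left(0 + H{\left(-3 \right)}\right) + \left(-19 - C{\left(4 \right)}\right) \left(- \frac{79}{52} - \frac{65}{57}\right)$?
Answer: $\frac{451033}{2964} \approx 152.17$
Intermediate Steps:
$H{\left(W \right)} = -4 + W$
$- 13 \left(0 + H{\left(-3 \right)}\right) + \left(-19 - C{\left(4 \right)}\right) \left(- \frac{79}{52} - \frac{65}{57}\right) = - 13 \left(0 - 7\right) + \left(-19 - 4\right) \left(- \frac{79}{52} - \frac{65}{57}\right) = - 13 \left(0 - 7\right) + \left(-19 - 4\right) \left(\left(-79\right) \frac{1}{52} - \frac{65}{57}\right) = \left(-13\right) \left(-7\right) - 23 \left(- \frac{79}{52} - \frac{65}{57}\right) = 91 - - \frac{181309}{2964} = 91 + \frac{181309}{2964} = \frac{451033}{2964}$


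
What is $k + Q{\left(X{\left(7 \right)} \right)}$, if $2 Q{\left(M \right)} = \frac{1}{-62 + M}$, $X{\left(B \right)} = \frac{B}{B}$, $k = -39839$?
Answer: $- \frac{4860359}{122} \approx -39839.0$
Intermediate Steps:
$X{\left(B \right)} = 1$
$Q{\left(M \right)} = \frac{1}{2 \left(-62 + M\right)}$
$k + Q{\left(X{\left(7 \right)} \right)} = -39839 + \frac{1}{2 \left(-62 + 1\right)} = -39839 + \frac{1}{2 \left(-61\right)} = -39839 + \frac{1}{2} \left(- \frac{1}{61}\right) = -39839 - \frac{1}{122} = - \frac{4860359}{122}$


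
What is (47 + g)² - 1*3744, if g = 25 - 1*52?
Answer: -3344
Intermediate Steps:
g = -27 (g = 25 - 52 = -27)
(47 + g)² - 1*3744 = (47 - 27)² - 1*3744 = 20² - 3744 = 400 - 3744 = -3344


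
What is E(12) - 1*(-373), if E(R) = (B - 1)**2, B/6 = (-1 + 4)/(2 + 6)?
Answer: 5993/16 ≈ 374.56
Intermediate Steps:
B = 9/4 (B = 6*((-1 + 4)/(2 + 6)) = 6*(3/8) = 9/4 ≈ 2.2500)
E(R) = 25/16 (E(R) = (9/4 - 1)**2 = (5/4)**2 = 25/16)
E(12) - 1*(-373) = 25/16 - 1*(-373) = 25/16 + 373 = 5993/16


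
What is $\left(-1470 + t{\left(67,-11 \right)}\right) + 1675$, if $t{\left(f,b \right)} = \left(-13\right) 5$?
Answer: $140$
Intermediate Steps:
$t{\left(f,b \right)} = -65$
$\left(-1470 + t{\left(67,-11 \right)}\right) + 1675 = \left(-1470 - 65\right) + 1675 = -1535 + 1675 = 140$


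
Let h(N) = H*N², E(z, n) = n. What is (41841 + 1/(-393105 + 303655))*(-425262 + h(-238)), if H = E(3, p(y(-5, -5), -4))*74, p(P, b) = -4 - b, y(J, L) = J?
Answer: -795809248658319/44725 ≈ -1.7793e+10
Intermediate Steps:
H = 0 (H = (-4 - 1*(-4))*74 = (-4 + 4)*74 = 0*74 = 0)
h(N) = 0 (h(N) = 0*N² = 0)
(41841 + 1/(-393105 + 303655))*(-425262 + h(-238)) = (41841 + 1/(-393105 + 303655))*(-425262 + 0) = (41841 + 1/(-89450))*(-425262) = (41841 - 1/89450)*(-425262) = (3742677449/89450)*(-425262) = -795809248658319/44725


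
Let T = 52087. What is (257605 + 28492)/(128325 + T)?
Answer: 12439/7844 ≈ 1.5858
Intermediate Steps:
(257605 + 28492)/(128325 + T) = (257605 + 28492)/(128325 + 52087) = 286097/180412 = 286097*(1/180412) = 12439/7844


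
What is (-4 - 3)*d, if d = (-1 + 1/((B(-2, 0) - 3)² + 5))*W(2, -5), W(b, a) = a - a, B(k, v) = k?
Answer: 0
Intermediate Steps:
W(b, a) = 0
d = 0 (d = (-1 + 1/((-2 - 3)² + 5))*0 = (-1 + 1/((-5)² + 5))*0 = (-1 + 1/(25 + 5))*0 = (-1 + 1/30)*0 = -29/30*0 = 0)
(-4 - 3)*d = (-4 - 3)*0 = -7*0 = 0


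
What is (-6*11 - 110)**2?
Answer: 30976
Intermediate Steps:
(-6*11 - 110)**2 = (-66 - 110)**2 = (-176)**2 = 30976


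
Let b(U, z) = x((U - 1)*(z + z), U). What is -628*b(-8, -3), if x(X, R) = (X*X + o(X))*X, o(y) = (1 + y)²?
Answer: -201471192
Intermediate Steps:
x(X, R) = X*(X² + (1 + X)²) (x(X, R) = (X*X + (1 + X)²)*X = (X² + (1 + X)²)*X = X*(X² + (1 + X)²))
b(U, z) = 2*z*(-1 + U)*((1 + 2*z*(-1 + U))² + 4*z²*(-1 + U)²) (b(U, z) = ((U - 1)*(z + z))*(((U - 1)*(z + z))² + (1 + (U - 1)*(z + z))²) = ((-1 + U)*(2*z))*(((-1 + U)*(2*z))² + (1 + (-1 + U)*(2*z))²) = (2*z*(-1 + U))*((2*z*(-1 + U))² + (1 + 2*z*(-1 + U))²) = (2*z*(-1 + U))*(4*z²*(-1 + U)² + (1 + 2*z*(-1 + U))²) = (2*z*(-1 + U))*((1 + 2*z*(-1 + U))² + 4*z²*(-1 + U)²) = 2*z*(-1 + U)*((1 + 2*z*(-1 + U))² + 4*z²*(-1 + U)²))
-628*b(-8, -3) = -1256*(-3)*(-1 - 8)*((1 + 2*(-3)*(-1 - 8))² + 4*(-3)²*(-1 - 8)²) = -1256*(-3)*(-9)*((1 + 2*(-3)*(-9))² + 4*9*(-9)²) = -1256*(-3)*(-9)*((1 + 54)² + 4*9*81) = -1256*(-3)*(-9)*(55² + 2916) = -1256*(-3)*(-9)*(3025 + 2916) = -1256*(-3)*(-9)*5941 = -628*320814 = -201471192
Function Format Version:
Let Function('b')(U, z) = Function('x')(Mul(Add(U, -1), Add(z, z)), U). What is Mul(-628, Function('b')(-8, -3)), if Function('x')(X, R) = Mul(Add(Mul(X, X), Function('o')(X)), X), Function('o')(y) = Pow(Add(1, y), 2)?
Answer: -201471192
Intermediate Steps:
Function('x')(X, R) = Mul(X, Add(Pow(X, 2), Pow(Add(1, X), 2))) (Function('x')(X, R) = Mul(Add(Mul(X, X), Pow(Add(1, X), 2)), X) = Mul(Add(Pow(X, 2), Pow(Add(1, X), 2)), X) = Mul(X, Add(Pow(X, 2), Pow(Add(1, X), 2))))
Function('b')(U, z) = Mul(2, z, Add(-1, U), Add(Pow(Add(1, Mul(2, z, Add(-1, U))), 2), Mul(4, Pow(z, 2), Pow(Add(-1, U), 2)))) (Function('b')(U, z) = Mul(Mul(Add(U, -1), Add(z, z)), Add(Pow(Mul(Add(U, -1), Add(z, z)), 2), Pow(Add(1, Mul(Add(U, -1), Add(z, z))), 2))) = Mul(Mul(Add(-1, U), Mul(2, z)), Add(Pow(Mul(Add(-1, U), Mul(2, z)), 2), Pow(Add(1, Mul(Add(-1, U), Mul(2, z))), 2))) = Mul(Mul(2, z, Add(-1, U)), Add(Pow(Mul(2, z, Add(-1, U)), 2), Pow(Add(1, Mul(2, z, Add(-1, U))), 2))) = Mul(Mul(2, z, Add(-1, U)), Add(Mul(4, Pow(z, 2), Pow(Add(-1, U), 2)), Pow(Add(1, Mul(2, z, Add(-1, U))), 2))) = Mul(Mul(2, z, Add(-1, U)), Add(Pow(Add(1, Mul(2, z, Add(-1, U))), 2), Mul(4, Pow(z, 2), Pow(Add(-1, U), 2)))) = Mul(2, z, Add(-1, U), Add(Pow(Add(1, Mul(2, z, Add(-1, U))), 2), Mul(4, Pow(z, 2), Pow(Add(-1, U), 2)))))
Mul(-628, Function('b')(-8, -3)) = Mul(-628, Mul(2, -3, Add(-1, -8), Add(Pow(Add(1, Mul(2, -3, Add(-1, -8))), 2), Mul(4, Pow(-3, 2), Pow(Add(-1, -8), 2))))) = Mul(-628, Mul(2, -3, -9, Add(Pow(Add(1, Mul(2, -3, -9)), 2), Mul(4, 9, Pow(-9, 2))))) = Mul(-628, Mul(2, -3, -9, Add(Pow(Add(1, 54), 2), Mul(4, 9, 81)))) = Mul(-628, Mul(2, -3, -9, Add(Pow(55, 2), 2916))) = Mul(-628, Mul(2, -3, -9, Add(3025, 2916))) = Mul(-628, Mul(2, -3, -9, 5941)) = Mul(-628, 320814) = -201471192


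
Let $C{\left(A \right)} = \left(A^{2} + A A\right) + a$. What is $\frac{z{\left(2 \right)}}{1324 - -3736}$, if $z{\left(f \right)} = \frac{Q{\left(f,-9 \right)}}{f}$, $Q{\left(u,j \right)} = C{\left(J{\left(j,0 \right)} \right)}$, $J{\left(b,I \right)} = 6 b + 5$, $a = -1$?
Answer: $\frac{4801}{10120} \approx 0.47441$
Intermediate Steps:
$J{\left(b,I \right)} = 5 + 6 b$
$C{\left(A \right)} = -1 + 2 A^{2}$ ($C{\left(A \right)} = \left(A^{2} + A A\right) - 1 = \left(A^{2} + A^{2}\right) - 1 = 2 A^{2} - 1 = -1 + 2 A^{2}$)
$Q{\left(u,j \right)} = -1 + 2 \left(5 + 6 j\right)^{2}$
$z{\left(f \right)} = \frac{4801}{f}$ ($z{\left(f \right)} = \frac{-1 + 2 \left(5 + 6 \left(-9\right)\right)^{2}}{f} = \frac{-1 + 2 \left(5 - 54\right)^{2}}{f} = \frac{-1 + 2 \left(-49\right)^{2}}{f} = \frac{-1 + 2 \cdot 2401}{f} = \frac{-1 + 4802}{f} = \frac{4801}{f}$)
$\frac{z{\left(2 \right)}}{1324 - -3736} = \frac{4801 \cdot \frac{1}{2}}{1324 - -3736} = \frac{4801 \cdot \frac{1}{2}}{1324 + 3736} = \frac{4801}{2 \cdot 5060} = \frac{4801}{2} \cdot \frac{1}{5060} = \frac{4801}{10120}$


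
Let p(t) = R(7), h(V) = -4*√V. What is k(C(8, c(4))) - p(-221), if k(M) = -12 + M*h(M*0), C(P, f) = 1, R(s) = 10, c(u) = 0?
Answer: -22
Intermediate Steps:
p(t) = 10
k(M) = -12 (k(M) = -12 + M*(-4*√(M*0)) = -12 + M*(-4*√0) = -12 + M*(-4*0) = -12 + M*0 = -12 + 0 = -12)
k(C(8, c(4))) - p(-221) = -12 - 1*10 = -12 - 10 = -22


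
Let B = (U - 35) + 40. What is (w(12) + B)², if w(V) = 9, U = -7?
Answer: 49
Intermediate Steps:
B = -2 (B = (-7 - 35) + 40 = -42 + 40 = -2)
(w(12) + B)² = (9 - 2)² = 7² = 49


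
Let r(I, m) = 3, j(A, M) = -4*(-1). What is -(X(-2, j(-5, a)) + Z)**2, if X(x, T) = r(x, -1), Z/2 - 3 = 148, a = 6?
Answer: -93025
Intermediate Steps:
j(A, M) = 4
Z = 302 (Z = 6 + 2*148 = 6 + 296 = 302)
X(x, T) = 3
-(X(-2, j(-5, a)) + Z)**2 = -(3 + 302)**2 = -1*305**2 = -1*93025 = -93025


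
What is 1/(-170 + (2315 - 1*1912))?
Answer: 1/233 ≈ 0.0042918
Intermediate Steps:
1/(-170 + (2315 - 1*1912)) = 1/(-170 + (2315 - 1912)) = 1/(-170 + 403) = 1/233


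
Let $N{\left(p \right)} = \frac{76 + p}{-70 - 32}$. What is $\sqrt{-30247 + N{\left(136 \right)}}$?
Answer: $\frac{i \sqrt{78677853}}{51} \approx 173.92 i$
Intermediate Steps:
$N{\left(p \right)} = - \frac{38}{51} - \frac{p}{102}$ ($N{\left(p \right)} = \frac{76 + p}{-102} = \left(76 + p\right) \left(- \frac{1}{102}\right) = - \frac{38}{51} - \frac{p}{102}$)
$\sqrt{-30247 + N{\left(136 \right)}} = \sqrt{-30247 - \frac{106}{51}} = \sqrt{- \frac{1542703}{51}} = \frac{i \sqrt{78677853}}{51}$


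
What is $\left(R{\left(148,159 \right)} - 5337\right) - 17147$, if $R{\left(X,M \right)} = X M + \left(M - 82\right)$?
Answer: $1125$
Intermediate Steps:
$R{\left(X,M \right)} = -82 + M + M X$ ($R{\left(X,M \right)} = M X + \left(M - 82\right) = M X + \left(-82 + M\right) = -82 + M + M X$)
$\left(R{\left(148,159 \right)} - 5337\right) - 17147 = \left(\left(-82 + 159 + 159 \cdot 148\right) - 5337\right) - 17147 = \left(\left(-82 + 159 + 23532\right) - 5337\right) - 17147 = \left(23609 - 5337\right) - 17147 = 18272 - 17147 = 1125$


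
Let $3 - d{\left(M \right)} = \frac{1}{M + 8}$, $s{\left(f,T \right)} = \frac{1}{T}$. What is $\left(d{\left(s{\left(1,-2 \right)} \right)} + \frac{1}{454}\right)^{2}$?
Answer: $\frac{381694369}{46376100} \approx 8.2304$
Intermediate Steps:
$d{\left(M \right)} = 3 - \frac{1}{8 + M}$ ($d{\left(M \right)} = 3 - \frac{1}{M + 8} = 3 - \frac{1}{8 + M}$)
$\left(d{\left(s{\left(1,-2 \right)} \right)} + \frac{1}{454}\right)^{2} = \left(\frac{23 + \frac{3}{-2}}{8 + \frac{1}{-2}} + \frac{1}{454}\right)^{2} = \left(\frac{23 + 3 \left(- \frac{1}{2}\right)}{8 - \frac{1}{2}} + \frac{1}{454}\right)^{2} = \left(\frac{23 - \frac{3}{2}}{\frac{15}{2}} + \frac{1}{454}\right)^{2} = \left(\frac{2}{15} \cdot \frac{43}{2} + \frac{1}{454}\right)^{2} = \left(\frac{43}{15} + \frac{1}{454}\right)^{2} = \left(\frac{19537}{6810}\right)^{2} = \frac{381694369}{46376100}$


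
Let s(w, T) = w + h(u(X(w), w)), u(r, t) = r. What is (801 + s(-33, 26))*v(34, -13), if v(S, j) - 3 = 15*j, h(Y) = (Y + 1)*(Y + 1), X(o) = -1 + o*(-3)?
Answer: -2029248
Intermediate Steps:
X(o) = -1 - 3*o
h(Y) = (1 + Y)² (h(Y) = (1 + Y)*(1 + Y) = (1 + Y)²)
v(S, j) = 3 + 15*j
s(w, T) = w + 9*w² (s(w, T) = w + (1 + (-1 - 3*w))² = w + (-3*w)² = w + 9*w²)
(801 + s(-33, 26))*v(34, -13) = (801 - 33*(1 + 9*(-33)))*(3 + 15*(-13)) = (801 - 33*(1 - 297))*(3 - 195) = (801 - 33*(-296))*(-192) = (801 + 9768)*(-192) = 10569*(-192) = -2029248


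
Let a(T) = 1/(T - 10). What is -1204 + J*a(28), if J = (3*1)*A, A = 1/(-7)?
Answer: -50569/42 ≈ -1204.0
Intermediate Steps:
a(T) = 1/(-10 + T)
A = -1/7 ≈ -0.14286
J = -3/7 (J = (3*1)*(-1/7) = 3*(-1/7) = -3/7 ≈ -0.42857)
-1204 + J*a(28) = -1204 - 3/(7*(-10 + 28)) = -1204 - 3/7/18 = -1204 - 3/7*1/18 = -1204 - 1/42 = -50569/42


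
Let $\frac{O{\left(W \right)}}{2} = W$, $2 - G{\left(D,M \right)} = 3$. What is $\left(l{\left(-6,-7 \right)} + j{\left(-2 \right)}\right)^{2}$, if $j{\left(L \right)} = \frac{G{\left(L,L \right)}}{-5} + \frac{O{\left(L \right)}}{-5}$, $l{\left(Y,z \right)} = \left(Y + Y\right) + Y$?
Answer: $289$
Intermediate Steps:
$G{\left(D,M \right)} = -1$ ($G{\left(D,M \right)} = 2 - 3 = -1$)
$l{\left(Y,z \right)} = 3 Y$ ($l{\left(Y,z \right)} = 2 Y + Y = 3 Y$)
$O{\left(W \right)} = 2 W$
$j{\left(L \right)} = \frac{1}{5} - \frac{2 L}{5}$ ($j{\left(L \right)} = - \frac{1}{-5} + \frac{2 L}{-5} = \left(-1\right) \left(- \frac{1}{5}\right) + 2 L \left(- \frac{1}{5}\right) = \frac{1}{5} - \frac{2 L}{5}$)
$\left(l{\left(-6,-7 \right)} + j{\left(-2 \right)}\right)^{2} = \left(3 \left(-6\right) + \left(\frac{1}{5} - - \frac{4}{5}\right)\right)^{2} = \left(-18 + \left(\frac{1}{5} + \frac{4}{5}\right)\right)^{2} = \left(-18 + 1\right)^{2} = \left(-17\right)^{2} = 289$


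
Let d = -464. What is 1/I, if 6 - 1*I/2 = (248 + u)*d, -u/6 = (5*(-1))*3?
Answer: 1/313676 ≈ 3.1880e-6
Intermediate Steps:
u = 90 (u = -6*5*(-1)*3 = -(-30)*3 = -6*(-15) = 90)
I = 313676 (I = 12 - 2*(248 + 90)*(-464) = 12 - 676*(-464) = 12 - 2*(-156832) = 12 + 313664 = 313676)
1/I = 1/313676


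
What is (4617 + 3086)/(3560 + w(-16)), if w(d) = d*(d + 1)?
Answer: 7703/3800 ≈ 2.0271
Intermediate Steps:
w(d) = d*(1 + d)
(4617 + 3086)/(3560 + w(-16)) = (4617 + 3086)/(3560 - 16*(1 - 16)) = 7703/(3560 - 16*(-15)) = 7703/(3560 + 240) = 7703/3800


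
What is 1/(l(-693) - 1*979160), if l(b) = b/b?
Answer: -1/979159 ≈ -1.0213e-6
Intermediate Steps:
l(b) = 1
1/(l(-693) - 1*979160) = 1/(1 - 1*979160) = 1/(1 - 979160) = 1/(-979159) = -1/979159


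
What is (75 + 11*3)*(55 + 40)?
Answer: 10260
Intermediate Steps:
(75 + 11*3)*(55 + 40) = (75 + 33)*95 = 108*95 = 10260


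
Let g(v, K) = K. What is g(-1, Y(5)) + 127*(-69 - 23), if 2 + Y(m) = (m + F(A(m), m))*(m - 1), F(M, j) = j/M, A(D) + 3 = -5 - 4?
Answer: -35003/3 ≈ -11668.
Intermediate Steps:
A(D) = -12 (A(D) = -3 + (-5 - 4) = -3 - 9 = -12)
Y(m) = -2 + 11*m*(-1 + m)/12 (Y(m) = -2 + (m + m/(-12))*(m - 1) = -2 + (m + m*(-1/12))*(-1 + m) = -2 + (m - m/12)*(-1 + m) = -2 + (11*m/12)*(-1 + m) = -2 + 11*m*(-1 + m)/12)
g(-1, Y(5)) + 127*(-69 - 23) = (-2 - 11/12*5 + (11/12)*5²) + 127*(-69 - 23) = (-2 - 55/12 + (11/12)*25) + 127*(-92) = (-2 - 55/12 + 275/12) - 11684 = 49/3 - 11684 = -35003/3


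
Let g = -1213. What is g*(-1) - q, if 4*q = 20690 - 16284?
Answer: 223/2 ≈ 111.50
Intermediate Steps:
q = 2203/2 (q = (20690 - 16284)/4 = (¼)*4406 = 2203/2 ≈ 1101.5)
g*(-1) - q = -1213*(-1) - 1*2203/2 = 1213 - 2203/2 = 223/2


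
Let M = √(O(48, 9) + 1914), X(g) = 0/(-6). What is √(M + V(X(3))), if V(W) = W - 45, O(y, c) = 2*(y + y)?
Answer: 3*√(-5 + √26) ≈ 0.94402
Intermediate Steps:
O(y, c) = 4*y (O(y, c) = 2*(2*y) = 4*y)
X(g) = 0 (X(g) = 0*(-⅙) = 0)
V(W) = -45 + W
M = 9*√26 (M = √(4*48 + 1914) = √(192 + 1914) = √2106 = 9*√26 ≈ 45.891)
√(M + V(X(3))) = √(9*√26 + (-45 + 0)) = √(9*√26 - 45) = √(-45 + 9*√26)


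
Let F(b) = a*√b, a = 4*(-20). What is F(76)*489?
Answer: -78240*√19 ≈ -3.4104e+5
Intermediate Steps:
a = -80
F(b) = -80*√b
F(76)*489 = -160*√19*489 = -78240*√19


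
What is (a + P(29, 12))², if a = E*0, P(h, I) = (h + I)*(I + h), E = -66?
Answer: 2825761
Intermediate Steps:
P(h, I) = (I + h)² (P(h, I) = (I + h)*(I + h) = (I + h)²)
a = 0 (a = -66*0 = 0)
(a + P(29, 12))² = (0 + (12 + 29)²)² = (0 + 41²)² = (0 + 1681)² = 1681² = 2825761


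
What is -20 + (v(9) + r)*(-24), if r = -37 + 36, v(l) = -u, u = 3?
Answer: 76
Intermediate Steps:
v(l) = -3 (v(l) = -1*3 = -3)
r = -1
-20 + (v(9) + r)*(-24) = -20 + (-3 - 1)*(-24) = -20 - 4*(-24) = -20 + 96 = 76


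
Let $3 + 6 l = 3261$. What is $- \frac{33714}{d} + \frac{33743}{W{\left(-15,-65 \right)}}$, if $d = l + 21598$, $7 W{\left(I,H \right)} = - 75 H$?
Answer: $\frac{5065370591}{107937375} \approx 46.929$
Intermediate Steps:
$W{\left(I,H \right)} = - \frac{75 H}{7}$ ($W{\left(I,H \right)} = \frac{\left(-75\right) H}{7} = - \frac{75 H}{7}$)
$l = 543$ ($l = - \frac{1}{2} + \frac{1}{6} \cdot 3261 = - \frac{1}{2} + \frac{1087}{2} = 543$)
$d = 22141$ ($d = 543 + 21598 = 22141$)
$- \frac{33714}{d} + \frac{33743}{W{\left(-15,-65 \right)}} = - \frac{33714}{22141} + \frac{33743}{\left(- \frac{75}{7}\right) \left(-65\right)} = \left(-33714\right) \frac{1}{22141} + \frac{33743}{\frac{4875}{7}} = - \frac{33714}{22141} + 33743 \cdot \frac{7}{4875} = - \frac{33714}{22141} + \frac{236201}{4875} = \frac{5065370591}{107937375}$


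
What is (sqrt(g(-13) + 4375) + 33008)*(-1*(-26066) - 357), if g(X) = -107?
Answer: 848602672 + 51418*sqrt(1067) ≈ 8.5028e+8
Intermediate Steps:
(sqrt(g(-13) + 4375) + 33008)*(-1*(-26066) - 357) = (sqrt(-107 + 4375) + 33008)*(-1*(-26066) - 357) = (sqrt(4268) + 33008)*(26066 - 357) = (2*sqrt(1067) + 33008)*25709 = (33008 + 2*sqrt(1067))*25709 = 848602672 + 51418*sqrt(1067)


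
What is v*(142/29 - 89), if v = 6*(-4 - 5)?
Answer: 131706/29 ≈ 4541.6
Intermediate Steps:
v = -54 (v = 6*(-9) = -54)
v*(142/29 - 89) = -54*(142/29 - 89) = -54*(-2439/29) = 131706/29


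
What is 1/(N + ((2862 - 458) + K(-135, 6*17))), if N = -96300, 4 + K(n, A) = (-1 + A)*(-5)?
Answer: -1/94405 ≈ -1.0593e-5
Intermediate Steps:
K(n, A) = 1 - 5*A (K(n, A) = -4 + (-1 + A)*(-5) = -4 + (5 - 5*A) = 1 - 5*A)
1/(N + ((2862 - 458) + K(-135, 6*17))) = 1/(-96300 + ((2862 - 458) + (1 - 30*17))) = 1/(-96300 + (2404 + (1 - 5*102))) = 1/(-96300 + (2404 + (1 - 510))) = 1/(-96300 + (2404 - 509)) = 1/(-96300 + 1895) = 1/(-94405) = -1/94405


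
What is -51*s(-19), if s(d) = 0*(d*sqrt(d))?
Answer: 0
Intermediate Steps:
s(d) = 0 (s(d) = 0*d**(3/2) = 0)
-51*s(-19) = -51*0 = 0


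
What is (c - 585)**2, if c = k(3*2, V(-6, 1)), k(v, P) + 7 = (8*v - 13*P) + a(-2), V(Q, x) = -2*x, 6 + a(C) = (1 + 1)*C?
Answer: 278784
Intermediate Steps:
a(C) = -6 + 2*C (a(C) = -6 + (1 + 1)*C = -6 + 2*C)
k(v, P) = -17 - 13*P + 8*v (k(v, P) = -7 + ((8*v - 13*P) + (-6 + 2*(-2))) = -7 + ((-13*P + 8*v) + (-6 - 4)) = -7 + ((-13*P + 8*v) - 10) = -7 + (-10 - 13*P + 8*v) = -17 - 13*P + 8*v)
c = 57 (c = -17 - (-26) + 8*(3*2) = -17 - 13*(-2) + 8*6 = -17 + 26 + 48 = 57)
(c - 585)**2 = (57 - 585)**2 = (-528)**2 = 278784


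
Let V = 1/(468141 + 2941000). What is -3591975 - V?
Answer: -12245549243476/3409141 ≈ -3.5920e+6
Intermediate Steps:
V = 1/3409141 ≈ 2.9333e-7
-3591975 - V = -3591975 - 1*1/3409141 = -3591975 - 1/3409141 = -12245549243476/3409141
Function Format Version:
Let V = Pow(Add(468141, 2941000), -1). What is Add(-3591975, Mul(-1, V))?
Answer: Rational(-12245549243476, 3409141) ≈ -3.5920e+6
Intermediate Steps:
V = Rational(1, 3409141) (V = Pow(3409141, -1) = Rational(1, 3409141) ≈ 2.9333e-7)
Add(-3591975, Mul(-1, V)) = Add(-3591975, Mul(-1, Rational(1, 3409141))) = Add(-3591975, Rational(-1, 3409141)) = Rational(-12245549243476, 3409141)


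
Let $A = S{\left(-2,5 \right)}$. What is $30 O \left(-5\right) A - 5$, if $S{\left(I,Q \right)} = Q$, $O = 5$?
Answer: $-3755$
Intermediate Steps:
$A = 5$
$30 O \left(-5\right) A - 5 = 30 \cdot 5 \left(-5\right) 5 - 5 = 30 \left(\left(-25\right) 5\right) - 5 = 30 \left(-125\right) - 5 = -3750 - 5 = -3755$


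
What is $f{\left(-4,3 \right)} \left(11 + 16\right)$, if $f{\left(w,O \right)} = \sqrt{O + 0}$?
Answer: $27 \sqrt{3} \approx 46.765$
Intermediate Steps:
$f{\left(w,O \right)} = \sqrt{O}$
$f{\left(-4,3 \right)} \left(11 + 16\right) = \sqrt{3} \left(11 + 16\right) = \sqrt{3} \cdot 27 = 27 \sqrt{3}$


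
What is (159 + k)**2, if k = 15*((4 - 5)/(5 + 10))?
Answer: 24964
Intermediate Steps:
k = -1 (k = 15*(-1/15) = -1)
(159 + k)**2 = (159 - 1)**2 = 158**2 = 24964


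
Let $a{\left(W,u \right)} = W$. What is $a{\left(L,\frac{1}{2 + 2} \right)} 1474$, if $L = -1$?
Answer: $-1474$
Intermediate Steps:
$a{\left(L,\frac{1}{2 + 2} \right)} 1474 = \left(-1\right) 1474 = -1474$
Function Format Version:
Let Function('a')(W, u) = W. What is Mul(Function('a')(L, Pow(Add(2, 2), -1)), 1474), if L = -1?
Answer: -1474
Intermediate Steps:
Mul(Function('a')(L, Pow(Add(2, 2), -1)), 1474) = Mul(-1, 1474) = -1474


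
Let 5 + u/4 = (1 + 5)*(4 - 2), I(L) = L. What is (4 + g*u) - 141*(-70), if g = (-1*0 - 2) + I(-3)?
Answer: 9734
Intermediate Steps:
g = -5 (g = (-1*0 - 2) - 3 = (0 - 2) - 3 = -2 - 3 = -5)
u = 28 (u = -20 + 4*((1 + 5)*(4 - 2)) = -20 + 4*(6*2) = -20 + 4*12 = -20 + 48 = 28)
(4 + g*u) - 141*(-70) = (4 - 5*28) - 141*(-70) = (4 - 140) + 9870 = -136 + 9870 = 9734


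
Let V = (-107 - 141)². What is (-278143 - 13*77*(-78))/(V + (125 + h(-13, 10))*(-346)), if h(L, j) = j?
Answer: -200065/14794 ≈ -13.523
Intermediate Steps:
V = 61504 (V = (-248)² = 61504)
(-278143 - 13*77*(-78))/(V + (125 + h(-13, 10))*(-346)) = (-278143 - 13*77*(-78))/(61504 + (125 + 10)*(-346)) = (-278143 - 1001*(-78))/(61504 + 135*(-346)) = (-278143 + 78078)/(61504 - 46710) = -200065/14794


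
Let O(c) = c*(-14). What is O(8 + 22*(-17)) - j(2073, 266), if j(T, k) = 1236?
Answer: 3888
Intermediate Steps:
O(c) = -14*c
O(8 + 22*(-17)) - j(2073, 266) = -14*(8 + 22*(-17)) - 1*1236 = -14*(8 - 374) - 1236 = -14*(-366) - 1236 = 5124 - 1236 = 3888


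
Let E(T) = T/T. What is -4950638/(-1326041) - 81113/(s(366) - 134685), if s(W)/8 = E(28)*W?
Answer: 759840374599/174715184037 ≈ 4.3490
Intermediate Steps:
E(T) = 1
s(W) = 8*W (s(W) = 8*(1*W) = 8*W)
-4950638/(-1326041) - 81113/(s(366) - 134685) = -4950638/(-1326041) - 81113/(8*366 - 134685) = -4950638*(-1/1326041) - 81113/(2928 - 134685) = 4950638/1326041 - 81113/(-131757) = 4950638/1326041 - 81113*(-1/131757) = 4950638/1326041 + 81113/131757 = 759840374599/174715184037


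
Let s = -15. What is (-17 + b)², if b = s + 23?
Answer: 81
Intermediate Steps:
b = 8 (b = -15 + 23 = 8)
(-17 + b)² = (-17 + 8)² = (-9)² = 81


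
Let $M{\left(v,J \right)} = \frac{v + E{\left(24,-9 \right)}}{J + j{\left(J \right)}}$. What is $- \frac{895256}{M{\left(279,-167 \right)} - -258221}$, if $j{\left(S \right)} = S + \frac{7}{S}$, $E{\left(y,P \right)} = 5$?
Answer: $- \frac{49941855960}{14404811057} \approx -3.467$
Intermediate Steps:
$M{\left(v,J \right)} = \frac{5 + v}{2 J + \frac{7}{J}}$ ($M{\left(v,J \right)} = \frac{v + 5}{J + \left(J + \frac{7}{J}\right)} = \frac{5 + v}{2 J + \frac{7}{J}}$)
$- \frac{895256}{M{\left(279,-167 \right)} - -258221} = - \frac{895256}{- \frac{167 \left(5 + 279\right)}{7 + 2 \left(-167\right)^{2}} - -258221} = - \frac{895256}{\left(-167\right) \frac{1}{7 + 2 \cdot 27889} \cdot 284 + 258221} = - \frac{895256}{\left(-167\right) \frac{1}{7 + 55778} \cdot 284 + 258221} = - \frac{895256}{\left(-167\right) \frac{1}{55785} \cdot 284 + 258221} = - \frac{895256}{- \frac{47428}{55785} + 258221} = - \frac{895256}{\frac{14404811057}{55785}} = \left(-895256\right) \frac{55785}{14404811057} = - \frac{49941855960}{14404811057}$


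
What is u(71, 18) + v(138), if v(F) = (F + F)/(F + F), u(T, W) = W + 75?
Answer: 94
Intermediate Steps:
u(T, W) = 75 + W
v(F) = 1 (v(F) = (2*F)/((2*F)) = (2*F)*(1/(2*F)) = 1)
u(71, 18) + v(138) = (75 + 18) + 1 = 93 + 1 = 94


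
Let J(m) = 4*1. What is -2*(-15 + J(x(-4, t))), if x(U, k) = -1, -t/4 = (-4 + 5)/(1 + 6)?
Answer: 22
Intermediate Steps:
t = -4/7 (t = -4*(-4 + 5)/(1 + 6) = -4/7 ≈ -0.57143)
J(m) = 4
-2*(-15 + J(x(-4, t))) = -2*(-15 + 4) = -2*(-11) = 22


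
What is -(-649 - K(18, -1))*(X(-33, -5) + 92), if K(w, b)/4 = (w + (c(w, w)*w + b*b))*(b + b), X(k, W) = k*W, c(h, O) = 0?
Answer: 127729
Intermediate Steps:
X(k, W) = W*k
K(w, b) = 8*b*(w + b²) (K(w, b) = 4*((w + (0*w + b*b))*(b + b)) = 4*((w + (0 + b²))*(2*b)) = 4*((w + b²)*(2*b)) = 4*(2*b*(w + b²)) = 8*b*(w + b²))
-(-649 - K(18, -1))*(X(-33, -5) + 92) = -(-649 - 8*(-1)*(18 + (-1)²))*(-5*(-33) + 92) = -(-649 - 8*(-1)*(18 + 1))*(165 + 92) = -(-649 - 8*(-1)*19)*257 = -(-649 - 1*(-152))*257 = -(-649 + 152)*257 = -(-497)*257 = -1*(-127729) = 127729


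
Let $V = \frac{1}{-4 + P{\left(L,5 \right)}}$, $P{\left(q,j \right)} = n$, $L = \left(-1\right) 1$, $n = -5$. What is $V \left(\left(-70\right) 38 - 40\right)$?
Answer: $300$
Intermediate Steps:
$L = -1$
$P{\left(q,j \right)} = -5$
$V = - \frac{1}{9}$ ($V = \frac{1}{-4 - 5} = \frac{1}{-9} = - \frac{1}{9} \approx -0.11111$)
$V \left(\left(-70\right) 38 - 40\right) = - \frac{\left(-70\right) 38 - 40}{9} = - \frac{-2660 - 40}{9} = \left(- \frac{1}{9}\right) \left(-2700\right) = 300$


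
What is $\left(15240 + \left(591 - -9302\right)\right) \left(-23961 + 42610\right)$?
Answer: $468705317$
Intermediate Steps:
$\left(15240 + \left(591 - -9302\right)\right) \left(-23961 + 42610\right) = \left(15240 + \left(591 + 9302\right)\right) 18649 = \left(15240 + 9893\right) 18649 = 25133 \cdot 18649 = 468705317$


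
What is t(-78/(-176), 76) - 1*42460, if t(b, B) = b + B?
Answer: -3729753/88 ≈ -42384.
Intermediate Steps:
t(b, B) = B + b
t(-78/(-176), 76) - 1*42460 = (76 - 78/(-176)) - 1*42460 = (76 - 78*(-1/176)) - 42460 = (76 + 39/88) - 42460 = 6727/88 - 42460 = -3729753/88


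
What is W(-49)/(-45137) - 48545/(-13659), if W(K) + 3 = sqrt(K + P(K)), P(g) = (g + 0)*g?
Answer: 2191216642/616526283 - 28*sqrt(3)/45137 ≈ 3.5531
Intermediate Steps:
P(g) = g**2 (P(g) = g*g = g**2)
W(K) = -3 + sqrt(K + K**2)
W(-49)/(-45137) - 48545/(-13659) = (-3 + sqrt(-49*(1 - 49)))/(-45137) - 48545/(-13659) = (-3 + sqrt(-49*(-48)))*(-1/45137) - 48545*(-1/13659) = (-3 + sqrt(2352))*(-1/45137) + 48545/13659 = (-3 + 28*sqrt(3))*(-1/45137) + 48545/13659 = (3/45137 - 28*sqrt(3)/45137) + 48545/13659 = 2191216642/616526283 - 28*sqrt(3)/45137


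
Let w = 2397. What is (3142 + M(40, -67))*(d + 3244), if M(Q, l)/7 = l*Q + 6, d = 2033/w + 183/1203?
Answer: -16194286817456/320399 ≈ -5.0544e+7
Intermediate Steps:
d = 961450/961197 (d = 2033/2397 + 183/1203 = 2033*(1/2397) + 183*(1/1203) = 2033/2397 + 61/401 = 961450/961197 ≈ 1.0003)
M(Q, l) = 42 + 7*Q*l (M(Q, l) = 7*(l*Q + 6) = 7*(Q*l + 6) = 7*(6 + Q*l) = 42 + 7*Q*l)
(3142 + M(40, -67))*(d + 3244) = (3142 + (42 + 7*40*(-67)))*(961450/961197 + 3244) = (3142 + (42 - 18760))*(3119084518/961197) = (3142 - 18718)*(3119084518/961197) = -15576*3119084518/961197 = -16194286817456/320399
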